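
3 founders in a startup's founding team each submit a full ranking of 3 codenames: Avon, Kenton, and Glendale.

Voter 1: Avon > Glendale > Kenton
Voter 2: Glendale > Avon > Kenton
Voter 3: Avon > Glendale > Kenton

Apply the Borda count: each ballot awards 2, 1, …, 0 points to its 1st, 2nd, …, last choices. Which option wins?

Avon

Borda scores:
  Avon: 2 + 1 + 2 = 5
  Kenton: 0 + 0 + 0 = 0
  Glendale: 1 + 2 + 1 = 4
Avon has the highest total.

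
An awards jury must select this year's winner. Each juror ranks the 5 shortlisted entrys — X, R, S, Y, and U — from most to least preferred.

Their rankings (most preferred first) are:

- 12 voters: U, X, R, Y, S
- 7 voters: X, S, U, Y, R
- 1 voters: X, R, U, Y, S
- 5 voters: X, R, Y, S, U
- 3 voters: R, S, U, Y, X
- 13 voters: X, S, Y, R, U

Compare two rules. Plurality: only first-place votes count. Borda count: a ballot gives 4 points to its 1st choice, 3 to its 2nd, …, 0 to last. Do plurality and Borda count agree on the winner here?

Yes

Plurality first-place counts: X 26, R 3, S 0, Y 0, U 12 → X.
Borda totals: X 140, R 67, S 74, Y 59, U 70 → X.
The two rules agree on X.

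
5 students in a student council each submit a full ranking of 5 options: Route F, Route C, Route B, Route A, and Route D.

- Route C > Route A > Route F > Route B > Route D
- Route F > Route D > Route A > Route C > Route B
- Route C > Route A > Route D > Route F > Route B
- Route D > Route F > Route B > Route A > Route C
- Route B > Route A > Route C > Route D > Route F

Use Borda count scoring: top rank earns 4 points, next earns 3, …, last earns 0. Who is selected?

Borda scores:
  Route F: 2 + 4 + 1 + 3 + 0 = 10
  Route C: 4 + 1 + 4 + 0 + 2 = 11
  Route B: 1 + 0 + 0 + 2 + 4 = 7
  Route A: 3 + 2 + 3 + 1 + 3 = 12
  Route D: 0 + 3 + 2 + 4 + 1 = 10
Route A has the highest total.

Route A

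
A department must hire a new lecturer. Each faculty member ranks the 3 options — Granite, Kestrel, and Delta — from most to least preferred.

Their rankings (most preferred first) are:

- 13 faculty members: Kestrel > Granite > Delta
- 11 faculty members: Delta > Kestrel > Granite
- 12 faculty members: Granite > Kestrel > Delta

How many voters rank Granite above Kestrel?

12

Ballots ranking Granite above Kestrel: 12.
Ballots ranking Kestrel above Granite: 13+11 = 24.
So 12 of 36 voters prefer Granite to Kestrel.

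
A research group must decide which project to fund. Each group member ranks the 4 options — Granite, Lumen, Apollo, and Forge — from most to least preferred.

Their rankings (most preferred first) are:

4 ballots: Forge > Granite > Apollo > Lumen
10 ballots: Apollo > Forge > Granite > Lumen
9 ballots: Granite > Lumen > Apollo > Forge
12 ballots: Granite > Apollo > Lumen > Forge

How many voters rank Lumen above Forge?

Ballots ranking Lumen above Forge: 9+12 = 21.
Ballots ranking Forge above Lumen: 4+10 = 14.
So 21 of 35 voters prefer Lumen to Forge.

21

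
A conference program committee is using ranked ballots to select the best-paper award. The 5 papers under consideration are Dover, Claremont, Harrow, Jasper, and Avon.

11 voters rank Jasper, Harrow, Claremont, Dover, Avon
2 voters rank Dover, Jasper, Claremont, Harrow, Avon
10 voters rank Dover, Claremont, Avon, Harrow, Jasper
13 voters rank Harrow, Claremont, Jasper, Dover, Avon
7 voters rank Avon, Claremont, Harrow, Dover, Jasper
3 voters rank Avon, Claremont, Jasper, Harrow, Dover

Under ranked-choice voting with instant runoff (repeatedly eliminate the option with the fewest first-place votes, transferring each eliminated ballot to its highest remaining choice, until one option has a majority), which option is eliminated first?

Round 1: Harrow 13, Dover 12, Jasper 11, Avon 10, Claremont 0. Claremont has the fewest and is eliminated.
Round 2: Harrow 13, Dover 12, Jasper 11, Avon 10. Avon has the fewest and is eliminated.
Round 3: Harrow 20, Jasper 14, Dover 12. Dover has the fewest and is eliminated.
Round 4: Harrow 30, Jasper 16. Harrow has a majority.

Claremont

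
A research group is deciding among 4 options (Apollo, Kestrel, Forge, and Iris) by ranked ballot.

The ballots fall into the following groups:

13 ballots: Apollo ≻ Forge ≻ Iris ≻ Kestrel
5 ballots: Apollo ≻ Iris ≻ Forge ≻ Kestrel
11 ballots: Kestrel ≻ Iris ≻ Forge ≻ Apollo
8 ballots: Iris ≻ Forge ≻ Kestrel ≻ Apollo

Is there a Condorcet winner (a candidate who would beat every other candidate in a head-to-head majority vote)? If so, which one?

Head-to-head results (37 voters total):
Apollo vs Kestrel: Kestrel wins 19–18.
Apollo vs Forge: Forge wins 19–18.
Apollo vs Iris: Iris wins 19–18.
Kestrel vs Forge: Forge wins 26–11.
Kestrel vs Iris: Iris wins 26–11.
Forge vs Iris: Iris wins 24–13.
Iris beats each rival — Apollo (19–18), Kestrel (26–11), Forge (24–13) — so Iris is the Condorcet winner.

Iris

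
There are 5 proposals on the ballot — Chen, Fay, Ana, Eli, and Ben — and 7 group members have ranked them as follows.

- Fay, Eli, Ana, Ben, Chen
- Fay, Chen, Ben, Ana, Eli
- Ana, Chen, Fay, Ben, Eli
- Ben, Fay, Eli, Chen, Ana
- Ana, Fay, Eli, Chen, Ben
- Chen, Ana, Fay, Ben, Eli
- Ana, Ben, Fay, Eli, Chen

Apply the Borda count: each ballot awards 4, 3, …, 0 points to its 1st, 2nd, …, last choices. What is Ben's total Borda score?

12

Borda scores:
  Chen: 0 + 3 + 3 + 1 + 1 + 4 + 0 = 12
  Fay: 4 + 4 + 2 + 3 + 3 + 2 + 2 = 20
  Ana: 2 + 1 + 4 + 0 + 4 + 3 + 4 = 18
  Eli: 3 + 0 + 0 + 2 + 2 + 0 + 1 = 8
  Ben: 1 + 2 + 1 + 4 + 0 + 1 + 3 = 12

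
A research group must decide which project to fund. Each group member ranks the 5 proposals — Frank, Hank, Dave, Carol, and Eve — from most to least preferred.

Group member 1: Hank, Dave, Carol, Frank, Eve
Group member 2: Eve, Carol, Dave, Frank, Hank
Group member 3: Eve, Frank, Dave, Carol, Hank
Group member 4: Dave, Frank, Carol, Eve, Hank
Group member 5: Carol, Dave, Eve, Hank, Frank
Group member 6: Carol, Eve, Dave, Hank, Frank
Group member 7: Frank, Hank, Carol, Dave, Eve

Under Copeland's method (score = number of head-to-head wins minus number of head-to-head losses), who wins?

Carol

Pairwise results:
  Frank vs Hank: Frank wins 4–3.
  Frank vs Dave: Dave wins 5–2.
  Frank vs Carol: Carol wins 4–3.
  Frank vs Eve: Eve wins 4–3.
  Hank vs Dave: Dave wins 5–2.
  Hank vs Carol: Carol wins 5–2.
  Hank vs Eve: Eve wins 5–2.
  Dave vs Carol: Carol wins 4–3.
  Dave vs Eve: Dave wins 4–3.
  Carol vs Eve: Carol wins 5–2.
Copeland scores (wins − losses):
  Frank: 1 − 3 = -2
  Hank: 0 − 4 = -4
  Dave: 3 − 1 = 2
  Carol: 4 − 0 = 4
  Eve: 2 − 2 = 0
Carol has the best Copeland score.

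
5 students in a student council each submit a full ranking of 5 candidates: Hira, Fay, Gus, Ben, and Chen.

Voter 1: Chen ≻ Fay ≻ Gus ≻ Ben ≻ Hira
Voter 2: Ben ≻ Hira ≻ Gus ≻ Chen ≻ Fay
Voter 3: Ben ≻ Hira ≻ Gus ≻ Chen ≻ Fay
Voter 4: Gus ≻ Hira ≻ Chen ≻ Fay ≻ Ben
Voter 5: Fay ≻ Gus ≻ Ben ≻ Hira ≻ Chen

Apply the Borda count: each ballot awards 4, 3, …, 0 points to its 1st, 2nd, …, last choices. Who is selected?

Gus

Borda scores:
  Hira: 0 + 3 + 3 + 3 + 1 = 10
  Fay: 3 + 0 + 0 + 1 + 4 = 8
  Gus: 2 + 2 + 2 + 4 + 3 = 13
  Ben: 1 + 4 + 4 + 0 + 2 = 11
  Chen: 4 + 1 + 1 + 2 + 0 = 8
Gus has the highest total.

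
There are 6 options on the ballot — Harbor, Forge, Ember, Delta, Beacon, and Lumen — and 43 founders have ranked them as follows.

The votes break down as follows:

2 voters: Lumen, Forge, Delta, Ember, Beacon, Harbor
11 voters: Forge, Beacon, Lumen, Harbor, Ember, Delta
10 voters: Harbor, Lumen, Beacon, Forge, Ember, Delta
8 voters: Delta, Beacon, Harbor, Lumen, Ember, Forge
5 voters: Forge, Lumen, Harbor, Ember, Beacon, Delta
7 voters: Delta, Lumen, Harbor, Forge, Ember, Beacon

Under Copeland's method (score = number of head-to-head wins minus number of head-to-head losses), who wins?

Lumen

Pairwise results:
  Harbor vs Forge: Harbor wins 25–18.
  Harbor vs Ember: Harbor wins 41–2.
  Harbor vs Delta: Harbor wins 26–17.
  Harbor vs Beacon: Harbor wins 22–21.
  Harbor vs Lumen: Lumen wins 25–18.
  Forge vs Ember: Forge wins 35–8.
  Forge vs Delta: Forge wins 28–15.
  Forge vs Beacon: Forge wins 25–18.
  Forge vs Lumen: Lumen wins 27–16.
  Ember vs Delta: Ember wins 26–17.
  Ember vs Beacon: Beacon wins 29–14.
  Ember vs Lumen: Lumen wins 43–0.
  Delta vs Beacon: Beacon wins 26–17.
  Delta vs Lumen: Lumen wins 28–15.
  Beacon vs Lumen: Lumen wins 24–19.
Copeland scores (wins − losses):
  Harbor: 4 − 1 = 3
  Forge: 3 − 2 = 1
  Ember: 1 − 4 = -3
  Delta: 0 − 5 = -5
  Beacon: 2 − 3 = -1
  Lumen: 5 − 0 = 5
Lumen has the best Copeland score.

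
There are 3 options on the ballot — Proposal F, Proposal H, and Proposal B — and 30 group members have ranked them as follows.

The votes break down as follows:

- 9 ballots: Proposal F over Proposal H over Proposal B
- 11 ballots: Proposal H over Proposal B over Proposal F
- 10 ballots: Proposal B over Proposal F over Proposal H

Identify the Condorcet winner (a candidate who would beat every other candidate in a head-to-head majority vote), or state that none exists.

None — there is no Condorcet winner

Head-to-head results (30 voters total):
Proposal F vs Proposal H: Proposal F wins 19–11.
Proposal F vs Proposal B: Proposal B wins 21–9.
Proposal H vs Proposal B: Proposal H wins 20–10.
No candidate beats all others: Proposal F beats Proposal H beats Proposal B beats Proposal F, a majority cycle.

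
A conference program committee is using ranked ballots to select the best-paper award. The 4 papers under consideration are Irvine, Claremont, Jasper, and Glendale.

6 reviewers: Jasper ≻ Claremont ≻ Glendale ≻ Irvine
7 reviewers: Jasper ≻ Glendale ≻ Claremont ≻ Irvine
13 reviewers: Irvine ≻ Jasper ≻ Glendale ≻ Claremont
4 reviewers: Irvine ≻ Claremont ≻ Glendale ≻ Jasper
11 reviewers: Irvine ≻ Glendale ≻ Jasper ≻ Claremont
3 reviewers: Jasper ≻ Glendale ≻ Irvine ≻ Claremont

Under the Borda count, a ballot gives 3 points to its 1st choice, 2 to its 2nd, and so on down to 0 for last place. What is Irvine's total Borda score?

Borda scores:
  Irvine: 6·0 + 7·0 + 13·3 + 4·3 + 11·3 + 3·1 = 87
  Claremont: 6·2 + 7·1 + 13·0 + 4·2 + 11·0 + 3·0 = 27
  Jasper: 6·3 + 7·3 + 13·2 + 4·0 + 11·1 + 3·3 = 85
  Glendale: 6·1 + 7·2 + 13·1 + 4·1 + 11·2 + 3·2 = 65

87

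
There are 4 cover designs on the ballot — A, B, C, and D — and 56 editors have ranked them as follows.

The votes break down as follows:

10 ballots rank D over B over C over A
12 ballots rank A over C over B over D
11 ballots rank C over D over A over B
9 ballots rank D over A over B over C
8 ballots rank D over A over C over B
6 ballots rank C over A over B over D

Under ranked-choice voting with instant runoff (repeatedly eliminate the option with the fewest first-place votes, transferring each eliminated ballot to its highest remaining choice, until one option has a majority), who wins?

C

Round 1: D 27, C 17, A 12, B 0. B has the fewest and is eliminated.
Round 2: D 27, C 17, A 12. A has the fewest and is eliminated.
Round 3: C 29, D 27. C has a majority.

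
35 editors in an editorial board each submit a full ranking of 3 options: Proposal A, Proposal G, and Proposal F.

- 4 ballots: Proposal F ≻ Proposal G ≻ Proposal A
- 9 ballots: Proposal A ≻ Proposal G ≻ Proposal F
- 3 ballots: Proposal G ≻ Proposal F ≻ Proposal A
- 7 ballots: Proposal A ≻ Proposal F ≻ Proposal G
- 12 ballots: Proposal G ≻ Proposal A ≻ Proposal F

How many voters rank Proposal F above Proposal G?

11

Ballots ranking Proposal F above Proposal G: 4+7 = 11.
Ballots ranking Proposal G above Proposal F: 9+3+12 = 24.
So 11 of 35 voters prefer Proposal F to Proposal G.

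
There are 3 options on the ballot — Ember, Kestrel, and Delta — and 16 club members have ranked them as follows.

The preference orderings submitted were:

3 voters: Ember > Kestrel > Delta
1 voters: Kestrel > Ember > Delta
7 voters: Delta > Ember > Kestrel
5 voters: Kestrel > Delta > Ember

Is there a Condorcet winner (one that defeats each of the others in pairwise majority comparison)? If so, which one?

Head-to-head results (16 voters total):
Ember vs Kestrel: Ember wins 10–6.
Ember vs Delta: Delta wins 12–4.
Kestrel vs Delta: Kestrel wins 9–7.
No candidate beats all others: Ember beats Kestrel beats Delta beats Ember, a majority cycle.

No Condorcet winner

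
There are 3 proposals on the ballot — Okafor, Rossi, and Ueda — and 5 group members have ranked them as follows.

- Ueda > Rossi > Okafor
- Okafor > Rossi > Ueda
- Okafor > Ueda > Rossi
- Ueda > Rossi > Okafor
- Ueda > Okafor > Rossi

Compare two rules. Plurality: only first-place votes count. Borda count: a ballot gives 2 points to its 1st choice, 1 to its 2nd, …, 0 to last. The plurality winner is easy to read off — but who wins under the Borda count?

Plurality first-place counts: Okafor 2, Rossi 0, Ueda 3 → Ueda.
Borda totals: Okafor 5, Rossi 3, Ueda 7 → Ueda.

Ueda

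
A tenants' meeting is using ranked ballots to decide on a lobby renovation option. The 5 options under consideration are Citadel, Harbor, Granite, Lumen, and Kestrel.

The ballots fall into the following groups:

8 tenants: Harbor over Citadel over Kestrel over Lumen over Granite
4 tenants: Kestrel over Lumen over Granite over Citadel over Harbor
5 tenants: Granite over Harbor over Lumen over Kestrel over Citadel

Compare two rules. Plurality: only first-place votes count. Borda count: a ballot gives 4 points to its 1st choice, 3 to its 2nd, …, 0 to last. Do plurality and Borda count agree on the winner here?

Yes

Plurality first-place counts: Citadel 0, Harbor 8, Granite 5, Lumen 0, Kestrel 4 → Harbor.
Borda totals: Citadel 28, Harbor 47, Granite 28, Lumen 30, Kestrel 37 → Harbor.
The two rules agree on Harbor.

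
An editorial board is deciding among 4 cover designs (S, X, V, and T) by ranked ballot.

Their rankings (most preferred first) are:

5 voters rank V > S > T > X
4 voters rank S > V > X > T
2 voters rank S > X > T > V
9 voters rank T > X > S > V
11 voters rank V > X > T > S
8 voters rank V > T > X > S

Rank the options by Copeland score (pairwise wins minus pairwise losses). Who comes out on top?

Pairwise results:
  S vs X: X wins 28–11.
  S vs V: V wins 24–15.
  S vs T: T wins 28–11.
  X vs V: V wins 28–11.
  X vs T: T wins 22–17.
  V vs T: V wins 28–11.
Copeland scores (wins − losses):
  S: 0 − 3 = -3
  X: 1 − 2 = -1
  V: 3 − 0 = 3
  T: 2 − 1 = 1
V has the best Copeland score.

V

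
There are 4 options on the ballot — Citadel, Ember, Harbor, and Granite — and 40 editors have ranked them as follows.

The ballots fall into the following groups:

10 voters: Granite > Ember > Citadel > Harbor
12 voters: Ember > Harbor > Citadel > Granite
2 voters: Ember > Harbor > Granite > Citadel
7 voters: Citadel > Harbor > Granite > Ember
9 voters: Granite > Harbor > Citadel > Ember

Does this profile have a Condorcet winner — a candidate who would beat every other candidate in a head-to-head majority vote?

Head-to-head results (40 voters total):
Citadel vs Ember: Ember wins 24–16.
Citadel vs Harbor: Harbor wins 23–17.
Citadel vs Granite: Granite wins 21–19.
Ember vs Harbor: Ember wins 24–16.
Ember vs Granite: Granite wins 26–14.
Harbor vs Granite: Harbor wins 21–19.
No candidate beats all others: Ember beats Harbor beats Granite beats Ember, a majority cycle.

No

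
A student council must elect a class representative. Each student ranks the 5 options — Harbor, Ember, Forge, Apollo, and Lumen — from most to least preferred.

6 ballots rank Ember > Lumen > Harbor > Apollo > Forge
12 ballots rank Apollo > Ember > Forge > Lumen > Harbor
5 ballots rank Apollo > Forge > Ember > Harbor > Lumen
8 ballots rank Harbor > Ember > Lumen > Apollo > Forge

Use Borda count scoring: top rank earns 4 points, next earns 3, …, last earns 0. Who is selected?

Borda scores:
  Harbor: 6·2 + 12·0 + 5·1 + 8·4 = 49
  Ember: 6·4 + 12·3 + 5·2 + 8·3 = 94
  Forge: 6·0 + 12·2 + 5·3 + 8·0 = 39
  Apollo: 6·1 + 12·4 + 5·4 + 8·1 = 82
  Lumen: 6·3 + 12·1 + 5·0 + 8·2 = 46
Ember has the highest total.

Ember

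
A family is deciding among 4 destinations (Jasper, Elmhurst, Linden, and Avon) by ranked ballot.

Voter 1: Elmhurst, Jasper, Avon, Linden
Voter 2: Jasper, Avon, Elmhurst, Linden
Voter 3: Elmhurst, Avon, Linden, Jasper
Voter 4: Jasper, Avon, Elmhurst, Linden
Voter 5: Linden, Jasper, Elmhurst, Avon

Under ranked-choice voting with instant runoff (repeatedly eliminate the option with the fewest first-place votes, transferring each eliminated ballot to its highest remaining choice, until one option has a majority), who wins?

Jasper

Round 1: Jasper 2, Elmhurst 2, Linden 1, Avon 0. Avon has the fewest and is eliminated.
Round 2: Jasper 2, Elmhurst 2, Linden 1. Linden has the fewest and is eliminated.
Round 3: Jasper 3, Elmhurst 2. Jasper has a majority.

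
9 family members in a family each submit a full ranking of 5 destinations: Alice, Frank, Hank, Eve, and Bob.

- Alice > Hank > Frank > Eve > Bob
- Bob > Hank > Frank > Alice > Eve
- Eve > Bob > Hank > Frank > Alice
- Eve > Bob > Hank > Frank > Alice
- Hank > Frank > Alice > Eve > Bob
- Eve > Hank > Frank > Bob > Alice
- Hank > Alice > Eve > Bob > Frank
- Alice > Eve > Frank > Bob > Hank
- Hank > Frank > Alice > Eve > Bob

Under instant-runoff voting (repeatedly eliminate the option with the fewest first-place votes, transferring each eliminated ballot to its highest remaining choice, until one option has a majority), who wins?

Hank

Round 1: Hank 3, Eve 3, Alice 2, Bob 1, Frank 0. Frank has the fewest and is eliminated.
Round 2: Hank 3, Eve 3, Alice 2, Bob 1. Bob has the fewest and is eliminated.
Round 3: Hank 4, Eve 3, Alice 2. Alice has the fewest and is eliminated.
Round 4: Hank 5, Eve 4. Hank has a majority.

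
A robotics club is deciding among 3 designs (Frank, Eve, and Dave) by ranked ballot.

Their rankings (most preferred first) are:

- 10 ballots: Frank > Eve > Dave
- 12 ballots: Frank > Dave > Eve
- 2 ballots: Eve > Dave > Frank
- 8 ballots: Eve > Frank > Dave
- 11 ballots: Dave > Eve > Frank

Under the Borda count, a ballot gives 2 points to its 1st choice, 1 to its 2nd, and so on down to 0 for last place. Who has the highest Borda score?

Frank

Borda scores:
  Frank: 10·2 + 12·2 + 2·0 + 8·1 + 11·0 = 52
  Eve: 10·1 + 12·0 + 2·2 + 8·2 + 11·1 = 41
  Dave: 10·0 + 12·1 + 2·1 + 8·0 + 11·2 = 36
Frank has the highest total.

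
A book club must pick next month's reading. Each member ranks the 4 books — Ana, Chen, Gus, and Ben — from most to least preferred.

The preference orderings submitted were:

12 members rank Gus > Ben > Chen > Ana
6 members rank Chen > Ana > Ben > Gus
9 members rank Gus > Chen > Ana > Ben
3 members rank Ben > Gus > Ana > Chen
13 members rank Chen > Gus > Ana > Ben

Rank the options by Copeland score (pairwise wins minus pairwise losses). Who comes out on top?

Pairwise results:
  Ana vs Chen: Chen wins 40–3.
  Ana vs Gus: Gus wins 37–6.
  Ana vs Ben: Ana wins 28–15.
  Chen vs Gus: Gus wins 24–19.
  Chen vs Ben: Chen wins 28–15.
  Gus vs Ben: Gus wins 34–9.
Copeland scores (wins − losses):
  Ana: 1 − 2 = -1
  Chen: 2 − 1 = 1
  Gus: 3 − 0 = 3
  Ben: 0 − 3 = -3
Gus has the best Copeland score.

Gus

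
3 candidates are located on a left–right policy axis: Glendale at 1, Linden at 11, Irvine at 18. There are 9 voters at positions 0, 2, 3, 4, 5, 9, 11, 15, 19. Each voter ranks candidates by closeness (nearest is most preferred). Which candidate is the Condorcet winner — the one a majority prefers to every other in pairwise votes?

With single-peaked preferences on a line, the Condorcet winner is the candidate closest to the median voter.
The median voter (position 5) is closest to Glendale at 1.
Check: Glendale vs Irvine — voters closer to Glendale: 6 of 9.

Glendale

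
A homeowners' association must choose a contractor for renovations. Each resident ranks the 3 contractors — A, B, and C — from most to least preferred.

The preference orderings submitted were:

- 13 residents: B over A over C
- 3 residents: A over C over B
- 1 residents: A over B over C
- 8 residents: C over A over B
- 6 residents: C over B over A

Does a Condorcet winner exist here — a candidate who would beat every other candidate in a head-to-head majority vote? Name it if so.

Head-to-head results (31 voters total):
A vs B: B wins 19–12.
A vs C: A wins 17–14.
B vs C: C wins 17–14.
No candidate beats all others: A beats C beats B beats A, a majority cycle.

There is no Condorcet winner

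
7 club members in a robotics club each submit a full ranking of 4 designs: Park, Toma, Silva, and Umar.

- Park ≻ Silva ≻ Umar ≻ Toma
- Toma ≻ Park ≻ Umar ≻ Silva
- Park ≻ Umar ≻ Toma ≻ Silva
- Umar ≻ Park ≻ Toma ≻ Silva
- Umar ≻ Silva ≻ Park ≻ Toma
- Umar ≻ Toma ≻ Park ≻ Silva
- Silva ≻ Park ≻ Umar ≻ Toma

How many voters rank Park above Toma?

5

Ballots ranking Park above Toma: 5.
Ballots ranking Toma above Park: 2.
So 5 of 7 voters prefer Park to Toma.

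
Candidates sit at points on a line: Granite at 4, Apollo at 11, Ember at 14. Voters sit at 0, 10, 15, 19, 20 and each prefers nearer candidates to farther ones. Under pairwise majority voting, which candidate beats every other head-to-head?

With single-peaked preferences on a line, the Condorcet winner is the candidate closest to the median voter.
The median voter (position 15) is closest to Ember at 14.
Check: Ember vs Granite — voters closer to Ember: 4 of 5.

Ember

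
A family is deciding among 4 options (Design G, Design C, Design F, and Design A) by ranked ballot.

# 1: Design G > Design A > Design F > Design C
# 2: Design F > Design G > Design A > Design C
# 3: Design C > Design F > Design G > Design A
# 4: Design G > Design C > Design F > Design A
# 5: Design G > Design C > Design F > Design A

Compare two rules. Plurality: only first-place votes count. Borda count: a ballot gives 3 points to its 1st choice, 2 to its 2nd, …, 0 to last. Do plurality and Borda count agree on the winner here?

Plurality first-place counts: Design G 3, Design C 1, Design F 1, Design A 0 → Design G.
Borda totals: Design G 12, Design C 7, Design F 8, Design A 3 → Design G.
The two rules agree on Design G.

Yes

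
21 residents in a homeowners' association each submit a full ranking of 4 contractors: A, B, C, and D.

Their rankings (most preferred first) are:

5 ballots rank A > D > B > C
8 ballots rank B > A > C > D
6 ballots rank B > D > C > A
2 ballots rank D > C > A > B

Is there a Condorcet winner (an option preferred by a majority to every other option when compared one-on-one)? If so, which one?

B

Head-to-head results (21 voters total):
A vs B: B wins 14–7.
A vs C: A wins 13–8.
A vs D: A wins 13–8.
B vs C: B wins 19–2.
B vs D: B wins 14–7.
C vs D: D wins 13–8.
B beats each rival — A (14–7), C (19–2), D (14–7) — so B is the Condorcet winner.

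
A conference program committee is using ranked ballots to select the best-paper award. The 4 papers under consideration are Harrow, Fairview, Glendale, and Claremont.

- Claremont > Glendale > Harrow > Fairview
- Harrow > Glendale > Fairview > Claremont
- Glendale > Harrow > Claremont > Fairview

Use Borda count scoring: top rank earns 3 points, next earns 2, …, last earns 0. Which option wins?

Glendale

Borda scores:
  Harrow: 1 + 3 + 2 = 6
  Fairview: 0 + 1 + 0 = 1
  Glendale: 2 + 2 + 3 = 7
  Claremont: 3 + 0 + 1 = 4
Glendale has the highest total.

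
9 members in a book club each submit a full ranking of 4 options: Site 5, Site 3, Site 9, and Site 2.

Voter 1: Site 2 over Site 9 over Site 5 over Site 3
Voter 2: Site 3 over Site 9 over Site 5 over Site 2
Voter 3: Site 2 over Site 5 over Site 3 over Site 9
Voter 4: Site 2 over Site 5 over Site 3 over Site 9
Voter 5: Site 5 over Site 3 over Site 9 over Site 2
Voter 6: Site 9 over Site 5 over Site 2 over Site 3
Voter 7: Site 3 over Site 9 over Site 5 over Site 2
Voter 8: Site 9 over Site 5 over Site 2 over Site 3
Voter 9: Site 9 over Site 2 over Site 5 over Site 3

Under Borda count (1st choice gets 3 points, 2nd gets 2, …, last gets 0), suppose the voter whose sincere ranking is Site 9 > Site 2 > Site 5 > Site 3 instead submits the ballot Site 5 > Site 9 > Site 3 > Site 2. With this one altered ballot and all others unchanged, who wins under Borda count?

Borda totals with the altered ballot: Site 5 17, Site 3 11, Site 9 15, Site 2 11.
The switch changes the winner from Site 9 to Site 5.

Site 5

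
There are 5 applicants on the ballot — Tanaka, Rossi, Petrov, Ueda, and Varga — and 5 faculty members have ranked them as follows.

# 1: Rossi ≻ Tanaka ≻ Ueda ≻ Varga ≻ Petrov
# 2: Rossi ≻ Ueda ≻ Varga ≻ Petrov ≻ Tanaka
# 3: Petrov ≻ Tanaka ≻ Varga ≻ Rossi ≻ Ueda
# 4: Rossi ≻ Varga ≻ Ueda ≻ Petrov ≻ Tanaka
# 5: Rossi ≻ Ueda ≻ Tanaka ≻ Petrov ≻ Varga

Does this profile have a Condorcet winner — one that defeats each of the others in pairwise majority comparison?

Head-to-head results (5 voters total):
Tanaka vs Rossi: Rossi wins 4–1.
Tanaka vs Petrov: Petrov wins 3–2.
Tanaka vs Ueda: Ueda wins 3–2.
Tanaka vs Varga: Tanaka wins 3–2.
Rossi vs Petrov: Rossi wins 4–1.
Rossi vs Ueda: Rossi wins 5–0.
Rossi vs Varga: Rossi wins 4–1.
Petrov vs Ueda: Ueda wins 4–1.
Petrov vs Varga: Varga wins 3–2.
Ueda vs Varga: Ueda wins 3–2.
Rossi beats each rival — Tanaka (4–1), Petrov (4–1), Ueda (5–0), Varga (4–1) — so Rossi is the Condorcet winner.

Yes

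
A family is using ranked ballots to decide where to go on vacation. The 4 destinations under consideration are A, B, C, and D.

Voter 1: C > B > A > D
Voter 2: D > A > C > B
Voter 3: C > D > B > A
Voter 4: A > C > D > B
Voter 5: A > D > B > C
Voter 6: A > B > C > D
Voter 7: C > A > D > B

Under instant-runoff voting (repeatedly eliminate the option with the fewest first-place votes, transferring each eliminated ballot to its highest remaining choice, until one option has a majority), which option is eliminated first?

Round 1: A 3, C 3, D 1, B 0. B has the fewest and is eliminated.
Round 2: A 3, C 3, D 1. D has the fewest and is eliminated.
Round 3: A 4, C 3. A has a majority.

B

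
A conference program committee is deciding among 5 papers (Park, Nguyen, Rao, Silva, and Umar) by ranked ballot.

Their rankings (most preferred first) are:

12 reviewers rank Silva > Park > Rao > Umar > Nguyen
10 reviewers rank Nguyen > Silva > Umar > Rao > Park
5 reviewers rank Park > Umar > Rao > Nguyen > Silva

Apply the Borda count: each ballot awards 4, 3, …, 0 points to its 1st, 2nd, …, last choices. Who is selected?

Borda scores:
  Park: 12·3 + 10·0 + 5·4 = 56
  Nguyen: 12·0 + 10·4 + 5·1 = 45
  Rao: 12·2 + 10·1 + 5·2 = 44
  Silva: 12·4 + 10·3 + 5·0 = 78
  Umar: 12·1 + 10·2 + 5·3 = 47
Silva has the highest total.

Silva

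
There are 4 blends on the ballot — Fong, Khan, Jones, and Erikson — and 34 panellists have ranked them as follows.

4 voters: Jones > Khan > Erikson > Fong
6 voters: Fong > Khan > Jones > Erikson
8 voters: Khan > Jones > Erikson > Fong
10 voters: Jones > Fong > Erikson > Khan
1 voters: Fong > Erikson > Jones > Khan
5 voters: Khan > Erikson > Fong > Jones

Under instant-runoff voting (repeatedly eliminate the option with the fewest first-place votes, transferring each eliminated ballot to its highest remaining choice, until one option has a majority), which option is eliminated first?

Erikson

Round 1: Jones 14, Khan 13, Fong 7, Erikson 0. Erikson has the fewest and is eliminated.
Round 2: Jones 14, Khan 13, Fong 7. Fong has the fewest and is eliminated.
Round 3: Khan 19, Jones 15. Khan has a majority.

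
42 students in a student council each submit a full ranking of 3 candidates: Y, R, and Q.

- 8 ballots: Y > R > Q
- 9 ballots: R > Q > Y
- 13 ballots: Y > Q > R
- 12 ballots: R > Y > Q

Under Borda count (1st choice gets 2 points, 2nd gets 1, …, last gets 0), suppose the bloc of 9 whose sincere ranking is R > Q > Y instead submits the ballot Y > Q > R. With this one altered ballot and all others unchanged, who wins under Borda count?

Y

Borda totals with the altered ballot: Y 72, R 32, Q 22.
The winner is unchanged: still Y.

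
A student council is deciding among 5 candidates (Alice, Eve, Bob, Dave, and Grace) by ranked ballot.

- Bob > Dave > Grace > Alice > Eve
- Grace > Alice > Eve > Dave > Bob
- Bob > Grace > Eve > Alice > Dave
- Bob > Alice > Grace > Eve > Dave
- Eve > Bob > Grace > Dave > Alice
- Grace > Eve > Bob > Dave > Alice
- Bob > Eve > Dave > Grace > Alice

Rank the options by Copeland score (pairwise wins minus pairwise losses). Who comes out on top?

Bob

Pairwise results:
  Alice vs Eve: Eve wins 4–3.
  Alice vs Bob: Bob wins 6–1.
  Alice vs Dave: Dave wins 4–3.
  Alice vs Grace: Grace wins 6–1.
  Eve vs Bob: Bob wins 4–3.
  Eve vs Dave: Eve wins 6–1.
  Eve vs Grace: Grace wins 5–2.
  Bob vs Dave: Bob wins 6–1.
  Bob vs Grace: Bob wins 5–2.
  Dave vs Grace: Grace wins 5–2.
Copeland scores (wins − losses):
  Alice: 0 − 4 = -4
  Eve: 2 − 2 = 0
  Bob: 4 − 0 = 4
  Dave: 1 − 3 = -2
  Grace: 3 − 1 = 2
Bob has the best Copeland score.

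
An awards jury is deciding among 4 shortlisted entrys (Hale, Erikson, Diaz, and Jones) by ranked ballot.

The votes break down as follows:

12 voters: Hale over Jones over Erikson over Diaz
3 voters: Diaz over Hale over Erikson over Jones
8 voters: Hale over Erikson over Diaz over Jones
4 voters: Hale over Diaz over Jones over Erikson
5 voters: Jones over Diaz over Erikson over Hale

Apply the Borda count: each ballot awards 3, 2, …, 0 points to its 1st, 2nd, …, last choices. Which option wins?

Borda scores:
  Hale: 12·3 + 3·2 + 8·3 + 4·3 + 5·0 = 78
  Erikson: 12·1 + 3·1 + 8·2 + 4·0 + 5·1 = 36
  Diaz: 12·0 + 3·3 + 8·1 + 4·2 + 5·2 = 35
  Jones: 12·2 + 3·0 + 8·0 + 4·1 + 5·3 = 43
Hale has the highest total.

Hale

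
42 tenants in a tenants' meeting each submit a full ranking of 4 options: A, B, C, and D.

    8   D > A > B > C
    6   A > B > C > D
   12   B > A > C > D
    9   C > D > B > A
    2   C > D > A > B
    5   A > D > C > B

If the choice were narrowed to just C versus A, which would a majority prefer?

A

Ballots ranking C above A: 9+2 = 11.
Ballots ranking A above C: 8+6+12+5 = 31.
A wins the head-to-head, 31–11.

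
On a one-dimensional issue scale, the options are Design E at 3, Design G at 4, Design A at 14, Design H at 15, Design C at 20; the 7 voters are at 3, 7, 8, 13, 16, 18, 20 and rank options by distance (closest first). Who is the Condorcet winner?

Design A

With single-peaked preferences on a line, the Condorcet winner is the candidate closest to the median voter.
The median voter (position 13) is closest to Design A at 14.
Check: Design A vs Design E — voters closer to Design A: 4 of 7.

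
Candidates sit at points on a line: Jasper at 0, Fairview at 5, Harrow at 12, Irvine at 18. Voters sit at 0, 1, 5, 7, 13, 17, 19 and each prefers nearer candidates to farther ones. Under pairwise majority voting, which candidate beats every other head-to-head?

With single-peaked preferences on a line, the Condorcet winner is the candidate closest to the median voter.
The median voter (position 7) is closest to Fairview at 5.
Check: Fairview vs Harrow — voters closer to Fairview: 4 of 7.

Fairview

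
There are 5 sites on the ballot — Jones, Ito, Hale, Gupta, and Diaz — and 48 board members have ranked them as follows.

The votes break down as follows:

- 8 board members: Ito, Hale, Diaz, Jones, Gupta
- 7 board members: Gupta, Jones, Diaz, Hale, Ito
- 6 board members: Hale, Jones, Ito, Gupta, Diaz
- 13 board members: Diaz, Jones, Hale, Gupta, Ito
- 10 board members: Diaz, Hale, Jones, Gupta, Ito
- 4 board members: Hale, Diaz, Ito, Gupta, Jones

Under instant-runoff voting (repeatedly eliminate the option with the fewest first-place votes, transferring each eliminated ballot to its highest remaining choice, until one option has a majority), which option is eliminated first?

Round 1: Diaz 23, Hale 10, Ito 8, Gupta 7, Jones 0. Jones has the fewest and is eliminated.
Round 2: Diaz 23, Hale 10, Ito 8, Gupta 7. Gupta has the fewest and is eliminated.
Round 3: Diaz 30, Hale 10, Ito 8. Diaz has a majority.

Jones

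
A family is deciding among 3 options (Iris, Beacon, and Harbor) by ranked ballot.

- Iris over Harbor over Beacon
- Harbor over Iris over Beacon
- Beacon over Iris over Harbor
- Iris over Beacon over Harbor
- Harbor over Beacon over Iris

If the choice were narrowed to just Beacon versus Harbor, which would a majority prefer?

Harbor

Ballots ranking Beacon above Harbor: 2.
Ballots ranking Harbor above Beacon: 3.
Harbor wins the head-to-head, 3–2.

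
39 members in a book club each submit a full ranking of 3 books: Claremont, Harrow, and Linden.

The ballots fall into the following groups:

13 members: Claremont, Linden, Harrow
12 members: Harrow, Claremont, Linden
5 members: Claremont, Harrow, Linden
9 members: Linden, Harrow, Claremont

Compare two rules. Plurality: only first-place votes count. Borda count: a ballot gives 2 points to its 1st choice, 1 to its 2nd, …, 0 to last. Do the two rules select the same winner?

Yes

Plurality first-place counts: Claremont 18, Harrow 12, Linden 9 → Claremont.
Borda totals: Claremont 48, Harrow 38, Linden 31 → Claremont.
The two rules agree on Claremont.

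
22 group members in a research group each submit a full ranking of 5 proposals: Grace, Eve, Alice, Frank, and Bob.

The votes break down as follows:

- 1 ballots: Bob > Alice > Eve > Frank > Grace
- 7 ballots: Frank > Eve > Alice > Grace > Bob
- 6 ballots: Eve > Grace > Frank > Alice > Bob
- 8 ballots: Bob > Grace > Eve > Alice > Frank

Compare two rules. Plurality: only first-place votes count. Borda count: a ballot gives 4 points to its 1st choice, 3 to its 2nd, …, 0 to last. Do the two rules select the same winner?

No

Plurality first-place counts: Grace 0, Eve 6, Alice 0, Frank 7, Bob 9 → Bob.
Borda totals: Grace 49, Eve 63, Alice 31, Frank 41, Bob 36 → Eve.
The two rules disagree: plurality picks Bob, Borda picks Eve.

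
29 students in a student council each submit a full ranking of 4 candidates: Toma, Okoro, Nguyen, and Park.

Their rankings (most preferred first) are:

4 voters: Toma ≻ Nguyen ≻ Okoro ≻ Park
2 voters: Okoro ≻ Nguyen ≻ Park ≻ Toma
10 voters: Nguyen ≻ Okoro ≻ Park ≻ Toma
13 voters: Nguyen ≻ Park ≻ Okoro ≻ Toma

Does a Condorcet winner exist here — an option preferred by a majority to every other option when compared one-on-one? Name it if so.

Head-to-head results (29 voters total):
Toma vs Okoro: Okoro wins 25–4.
Toma vs Nguyen: Nguyen wins 25–4.
Toma vs Park: Park wins 25–4.
Okoro vs Nguyen: Nguyen wins 27–2.
Okoro vs Park: Okoro wins 16–13.
Nguyen vs Park: Nguyen wins 29–0.
Nguyen beats each rival — Toma (25–4), Okoro (27–2), Park (29–0) — so Nguyen is the Condorcet winner.

Nguyen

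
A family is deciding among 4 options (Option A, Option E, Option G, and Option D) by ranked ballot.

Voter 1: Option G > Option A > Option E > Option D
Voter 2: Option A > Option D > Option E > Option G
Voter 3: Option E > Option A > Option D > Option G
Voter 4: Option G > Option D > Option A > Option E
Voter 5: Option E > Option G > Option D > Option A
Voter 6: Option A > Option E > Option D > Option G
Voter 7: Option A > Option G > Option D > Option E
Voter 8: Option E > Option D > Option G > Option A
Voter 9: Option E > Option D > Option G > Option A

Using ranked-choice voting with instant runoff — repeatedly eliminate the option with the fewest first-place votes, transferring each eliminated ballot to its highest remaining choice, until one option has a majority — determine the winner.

Option A

Round 1: Option E 4, Option A 3, Option G 2, Option D 0. Option D has the fewest and is eliminated.
Round 2: Option E 4, Option A 3, Option G 2. Option G has the fewest and is eliminated.
Round 3: Option A 5, Option E 4. Option A has a majority.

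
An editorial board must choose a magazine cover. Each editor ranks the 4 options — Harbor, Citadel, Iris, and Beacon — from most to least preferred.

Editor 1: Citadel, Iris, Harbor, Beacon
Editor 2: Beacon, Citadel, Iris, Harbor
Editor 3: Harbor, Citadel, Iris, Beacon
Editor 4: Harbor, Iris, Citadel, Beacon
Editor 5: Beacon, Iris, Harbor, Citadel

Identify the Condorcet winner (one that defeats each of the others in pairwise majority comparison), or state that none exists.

None — there is no Condorcet winner

Head-to-head results (5 voters total):
Harbor vs Citadel: Harbor wins 3–2.
Harbor vs Iris: Iris wins 3–2.
Harbor vs Beacon: Harbor wins 3–2.
Citadel vs Iris: Citadel wins 3–2.
Citadel vs Beacon: Citadel wins 3–2.
Iris vs Beacon: Iris wins 3–2.
No candidate beats all others: Harbor beats Citadel beats Iris beats Harbor, a majority cycle.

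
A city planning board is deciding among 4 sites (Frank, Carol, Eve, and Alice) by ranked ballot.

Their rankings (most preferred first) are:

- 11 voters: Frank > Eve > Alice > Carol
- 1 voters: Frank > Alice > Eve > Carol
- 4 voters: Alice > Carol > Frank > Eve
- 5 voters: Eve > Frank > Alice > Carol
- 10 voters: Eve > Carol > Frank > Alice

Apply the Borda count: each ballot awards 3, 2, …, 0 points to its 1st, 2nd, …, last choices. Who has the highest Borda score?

Borda scores:
  Frank: 11·3 + 3 + 4·1 + 5·2 + 10·1 = 60
  Carol: 11·0 + 0 + 4·2 + 5·0 + 10·2 = 28
  Eve: 11·2 + 1 + 4·0 + 5·3 + 10·3 = 68
  Alice: 11·1 + 2 + 4·3 + 5·1 + 10·0 = 30
Eve has the highest total.

Eve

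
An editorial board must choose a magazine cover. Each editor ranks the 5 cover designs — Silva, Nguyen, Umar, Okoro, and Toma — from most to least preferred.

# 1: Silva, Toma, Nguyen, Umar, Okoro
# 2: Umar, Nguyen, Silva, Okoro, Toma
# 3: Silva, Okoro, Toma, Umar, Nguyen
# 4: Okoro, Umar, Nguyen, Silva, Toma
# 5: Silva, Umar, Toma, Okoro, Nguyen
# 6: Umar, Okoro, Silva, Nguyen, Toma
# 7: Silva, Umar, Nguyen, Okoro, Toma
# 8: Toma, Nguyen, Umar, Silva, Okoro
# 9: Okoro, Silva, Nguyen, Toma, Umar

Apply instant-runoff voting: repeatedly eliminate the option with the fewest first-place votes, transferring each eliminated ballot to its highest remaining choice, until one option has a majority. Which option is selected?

Silva

Round 1: Silva 4, Umar 2, Okoro 2, Toma 1, Nguyen 0. Nguyen has the fewest and is eliminated.
Round 2: Silva 4, Umar 2, Okoro 2, Toma 1. Toma has the fewest and is eliminated.
Round 3: Silva 4, Umar 3, Okoro 2. Okoro has the fewest and is eliminated.
Round 4: Silva 5, Umar 4. Silva has a majority.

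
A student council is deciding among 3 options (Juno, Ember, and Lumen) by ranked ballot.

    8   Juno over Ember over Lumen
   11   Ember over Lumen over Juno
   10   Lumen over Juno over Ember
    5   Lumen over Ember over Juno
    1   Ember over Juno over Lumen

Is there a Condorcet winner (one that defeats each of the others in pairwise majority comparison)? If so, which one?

None — there is no Condorcet winner

Head-to-head results (35 voters total):
Juno vs Ember: Juno wins 18–17.
Juno vs Lumen: Lumen wins 26–9.
Ember vs Lumen: Ember wins 20–15.
No candidate beats all others: Juno beats Ember beats Lumen beats Juno, a majority cycle.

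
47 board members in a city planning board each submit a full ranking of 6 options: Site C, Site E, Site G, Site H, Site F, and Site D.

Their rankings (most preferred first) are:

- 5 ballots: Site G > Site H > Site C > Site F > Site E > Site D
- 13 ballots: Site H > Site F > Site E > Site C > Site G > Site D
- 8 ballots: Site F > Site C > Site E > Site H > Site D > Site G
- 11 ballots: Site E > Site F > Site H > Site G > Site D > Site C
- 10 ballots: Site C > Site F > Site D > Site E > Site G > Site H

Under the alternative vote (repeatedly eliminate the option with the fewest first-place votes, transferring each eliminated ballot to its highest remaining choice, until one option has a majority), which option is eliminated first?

Site D

Round 1: Site H 13, Site E 11, Site C 10, Site F 8, Site G 5, Site D 0. Site D has the fewest and is eliminated.
Round 2: Site H 13, Site E 11, Site C 10, Site F 8, Site G 5. Site G has the fewest and is eliminated.
Round 3: Site H 18, Site E 11, Site C 10, Site F 8. Site F has the fewest and is eliminated.
Round 4: Site C 18, Site H 18, Site E 11. Site E has the fewest and is eliminated.
Round 5: Site H 29, Site C 18. Site H has a majority.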